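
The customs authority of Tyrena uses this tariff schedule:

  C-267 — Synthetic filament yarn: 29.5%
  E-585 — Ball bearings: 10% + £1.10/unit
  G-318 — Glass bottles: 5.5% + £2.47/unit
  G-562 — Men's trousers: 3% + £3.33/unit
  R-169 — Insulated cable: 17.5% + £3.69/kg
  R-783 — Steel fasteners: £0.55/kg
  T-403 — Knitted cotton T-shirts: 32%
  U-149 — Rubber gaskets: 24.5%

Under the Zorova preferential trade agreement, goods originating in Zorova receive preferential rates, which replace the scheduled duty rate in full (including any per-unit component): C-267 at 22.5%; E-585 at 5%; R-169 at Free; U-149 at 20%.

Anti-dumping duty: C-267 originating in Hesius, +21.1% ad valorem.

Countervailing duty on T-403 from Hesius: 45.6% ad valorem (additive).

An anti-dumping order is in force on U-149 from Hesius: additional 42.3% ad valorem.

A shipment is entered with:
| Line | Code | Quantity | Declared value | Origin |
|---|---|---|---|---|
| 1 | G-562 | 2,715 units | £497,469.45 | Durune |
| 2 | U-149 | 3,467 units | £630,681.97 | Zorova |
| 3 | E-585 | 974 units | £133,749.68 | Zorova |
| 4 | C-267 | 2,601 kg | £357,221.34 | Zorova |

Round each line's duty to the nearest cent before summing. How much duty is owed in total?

£237,163.70

Line 1 (G-562, Durune, 2,715 units, £497,469.45):
Base rate for G-562 is 3% + £3.33/unit.
Duty = £497,469.45 × 3% + 2,715 × £3.33 = £23,965.03.
Line 2 (U-149, Zorova, 3,467 units, £630,681.97):
Base rate for U-149 is 24.5%.
Origin Zorova qualifies under the Tyrena–Zorova agreement and U-149 is covered: preferential rate 20% applies instead.
The additional-duty order on U-149 targets Hesius, not Zorova; it does not apply.
Duty = £630,681.97 × 20% = £126,136.39.
Line 3 (E-585, Zorova, 974 units, £133,749.68):
Base rate for E-585 is 10% + £1.10/unit.
Origin Zorova qualifies under the Tyrena–Zorova agreement and E-585 is covered: preferential rate 5% applies instead.
Duty = £133,749.68 × 5% = £6,687.48.
Line 4 (C-267, Zorova, 2,601 kg, £357,221.34):
Base rate for C-267 is 29.5%.
Origin Zorova qualifies under the Tyrena–Zorova agreement and C-267 is covered: preferential rate 22.5% applies instead.
The additional-duty order on C-267 targets Hesius, not Zorova; it does not apply.
Duty = £357,221.34 × 22.5% = £80,374.80.
Total = £23,965.03 + £126,136.39 + £6,687.48 + £80,374.80 = £237,163.70.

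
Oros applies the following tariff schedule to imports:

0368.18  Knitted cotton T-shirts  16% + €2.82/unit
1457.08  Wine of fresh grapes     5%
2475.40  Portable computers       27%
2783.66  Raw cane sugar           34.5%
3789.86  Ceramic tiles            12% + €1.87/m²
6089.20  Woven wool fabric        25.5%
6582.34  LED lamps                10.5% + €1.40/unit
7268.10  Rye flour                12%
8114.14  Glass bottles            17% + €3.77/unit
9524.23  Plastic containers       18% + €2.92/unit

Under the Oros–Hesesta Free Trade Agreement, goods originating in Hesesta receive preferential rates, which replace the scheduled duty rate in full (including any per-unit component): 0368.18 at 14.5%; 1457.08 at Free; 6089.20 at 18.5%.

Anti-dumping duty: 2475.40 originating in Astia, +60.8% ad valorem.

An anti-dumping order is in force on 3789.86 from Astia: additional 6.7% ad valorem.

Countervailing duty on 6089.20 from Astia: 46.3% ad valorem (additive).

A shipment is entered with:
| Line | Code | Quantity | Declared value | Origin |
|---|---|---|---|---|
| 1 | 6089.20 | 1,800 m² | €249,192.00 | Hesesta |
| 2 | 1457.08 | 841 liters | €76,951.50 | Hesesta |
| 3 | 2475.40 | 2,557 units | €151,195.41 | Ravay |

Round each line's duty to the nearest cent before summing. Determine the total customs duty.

€86,923.28

Line 1 (6089.20, Hesesta, 1,800 m², €249,192.00):
Base rate for 6089.20 is 25.5%.
Origin Hesesta qualifies under the Oros–Hesesta agreement and 6089.20 is covered: preferential rate 18.5% applies instead.
The additional-duty order on 6089.20 targets Astia, not Hesesta; it does not apply.
Duty = €249,192.00 × 18.5% = €46,100.52.
Line 2 (1457.08, Hesesta, 841 liters, €76,951.50):
Base rate for 1457.08 is 5%.
Origin Hesesta qualifies under the Oros–Hesesta agreement and 1457.08 is covered: preferential rate Free applies instead.
Duty = €76,951.50 × 0% = €0.00.
Line 3 (2475.40, Ravay, 2,557 units, €151,195.41):
Base rate for 2475.40 is 27%.
The additional-duty order on 2475.40 targets Astia, not Ravay; it does not apply.
Duty = €151,195.41 × 27% = €40,822.76.
Total = €46,100.52 + €0.00 + €40,822.76 = €86,923.28.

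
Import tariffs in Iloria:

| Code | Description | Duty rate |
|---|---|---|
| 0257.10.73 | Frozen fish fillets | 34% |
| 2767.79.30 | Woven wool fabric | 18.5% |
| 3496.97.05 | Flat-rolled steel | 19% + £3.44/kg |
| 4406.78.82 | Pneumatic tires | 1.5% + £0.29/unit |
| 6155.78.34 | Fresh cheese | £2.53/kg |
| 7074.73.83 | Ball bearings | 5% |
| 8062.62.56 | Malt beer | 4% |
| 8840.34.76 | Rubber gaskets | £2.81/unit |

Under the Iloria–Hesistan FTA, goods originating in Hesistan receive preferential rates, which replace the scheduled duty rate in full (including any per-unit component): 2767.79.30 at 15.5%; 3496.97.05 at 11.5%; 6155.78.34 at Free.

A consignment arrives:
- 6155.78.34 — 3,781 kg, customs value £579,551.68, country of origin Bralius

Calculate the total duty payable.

Line 1 (6155.78.34, Bralius, 3,781 kg, £579,551.68):
Base rate for 6155.78.34 is £2.53/kg.
6155.78.34 has an FTA preferential rate, but origin Bralius is not Hesistan; base rate stands.
Duty = 3,781 × £2.53 = £9,565.93.

£9,565.93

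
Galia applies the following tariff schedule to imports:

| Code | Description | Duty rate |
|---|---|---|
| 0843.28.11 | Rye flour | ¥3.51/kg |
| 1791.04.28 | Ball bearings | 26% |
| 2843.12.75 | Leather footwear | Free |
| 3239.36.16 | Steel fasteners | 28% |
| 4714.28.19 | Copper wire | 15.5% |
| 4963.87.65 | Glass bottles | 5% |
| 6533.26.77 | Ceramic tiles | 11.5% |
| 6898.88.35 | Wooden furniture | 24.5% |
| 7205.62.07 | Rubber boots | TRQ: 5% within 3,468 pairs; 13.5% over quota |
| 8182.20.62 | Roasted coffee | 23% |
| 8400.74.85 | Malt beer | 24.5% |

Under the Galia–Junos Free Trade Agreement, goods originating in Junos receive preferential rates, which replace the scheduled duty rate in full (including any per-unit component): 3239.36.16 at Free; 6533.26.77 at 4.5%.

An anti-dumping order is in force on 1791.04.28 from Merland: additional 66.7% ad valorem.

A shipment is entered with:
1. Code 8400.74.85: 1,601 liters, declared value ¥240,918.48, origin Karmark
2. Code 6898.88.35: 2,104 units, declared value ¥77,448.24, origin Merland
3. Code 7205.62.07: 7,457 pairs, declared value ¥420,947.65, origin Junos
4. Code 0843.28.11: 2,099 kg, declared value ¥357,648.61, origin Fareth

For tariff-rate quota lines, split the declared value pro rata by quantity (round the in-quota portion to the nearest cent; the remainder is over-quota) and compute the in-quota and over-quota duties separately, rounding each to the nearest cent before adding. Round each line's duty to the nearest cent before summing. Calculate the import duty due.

Line 1 (8400.74.85, Karmark, 1,601 liters, ¥240,918.48):
Base rate for 8400.74.85 is 24.5%.
Duty = ¥240,918.48 × 24.5% = ¥59,025.03.
Line 2 (6898.88.35, Merland, 2,104 units, ¥77,448.24):
Base rate for 6898.88.35 is 24.5%.
Duty = ¥77,448.24 × 24.5% = ¥18,974.82.
Line 3 (7205.62.07, Junos, 7,457 pairs, ¥420,947.65):
Code 7205.62.07 is under a tariff-rate quota (threshold 3,468 pairs). In-quota: 3,468 pairs at 5%; over-quota: 3,989 pairs at 13.5%.
Pro-rata value split: in-quota = ¥420,947.65 × 3,468/7,457 = ¥195,768.60; over-quota = ¥420,947.65 − ¥195,768.60 = ¥225,179.05.
In-quota duty = ¥195,768.60 × 5% = ¥9,788.43. Over-quota duty = ¥225,179.05 × 13.5% = ¥30,399.17.
Line duty = ¥9,788.43 + ¥30,399.17 = ¥40,187.60.
Line 4 (0843.28.11, Fareth, 2,099 kg, ¥357,648.61):
Base rate for 0843.28.11 is ¥3.51/kg.
Duty = 2,099 × ¥3.51 = ¥7,367.49.
Total = ¥59,025.03 + ¥18,974.82 + ¥40,187.60 + ¥7,367.49 = ¥125,554.94.

¥125,554.94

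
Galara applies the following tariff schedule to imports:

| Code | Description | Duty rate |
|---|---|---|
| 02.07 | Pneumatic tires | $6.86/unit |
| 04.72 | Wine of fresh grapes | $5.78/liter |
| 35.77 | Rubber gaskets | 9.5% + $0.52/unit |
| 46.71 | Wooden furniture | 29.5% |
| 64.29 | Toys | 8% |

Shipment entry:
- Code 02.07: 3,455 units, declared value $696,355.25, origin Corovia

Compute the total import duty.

Line 1 (02.07, Corovia, 3,455 units, $696,355.25):
Base rate for 02.07 is $6.86/unit.
Duty = 3,455 × $6.86 = $23,701.30.

$23,701.30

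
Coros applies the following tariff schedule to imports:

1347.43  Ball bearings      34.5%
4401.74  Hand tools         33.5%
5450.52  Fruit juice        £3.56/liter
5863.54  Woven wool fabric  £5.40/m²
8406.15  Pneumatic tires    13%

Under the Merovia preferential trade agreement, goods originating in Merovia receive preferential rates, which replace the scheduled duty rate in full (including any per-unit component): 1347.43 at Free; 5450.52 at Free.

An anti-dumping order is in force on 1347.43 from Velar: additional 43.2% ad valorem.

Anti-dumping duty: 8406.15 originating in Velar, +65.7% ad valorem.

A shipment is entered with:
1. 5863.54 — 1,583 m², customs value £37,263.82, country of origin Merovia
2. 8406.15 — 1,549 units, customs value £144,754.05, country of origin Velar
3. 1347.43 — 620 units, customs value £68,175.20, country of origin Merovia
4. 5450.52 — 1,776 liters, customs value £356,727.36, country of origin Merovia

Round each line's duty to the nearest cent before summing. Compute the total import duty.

Line 1 (5863.54, Merovia, 1,583 m², £37,263.82):
Base rate for 5863.54 is £5.40/m².
Origin Merovia is the FTA partner but 5863.54 is not on the preference list; base rate stands.
Duty = 1,583 × £5.40 = £8,548.20.
Line 2 (8406.15, Velar, 1,549 units, £144,754.05):
Base rate for 8406.15 is 13%.
Additional duty on 8406.15 from Velar: +65.7%. Applied ad valorem rate: 13% + 65.7% = 78.7%.
Duty = £144,754.05 × 78.7% = £113,921.44.
Line 3 (1347.43, Merovia, 620 units, £68,175.20):
Base rate for 1347.43 is 34.5%.
Origin Merovia qualifies under the Coros–Merovia agreement and 1347.43 is covered: preferential rate Free applies instead.
The additional-duty order on 1347.43 targets Velar, not Merovia; it does not apply.
Duty = £68,175.20 × 0% = £0.00.
Line 4 (5450.52, Merovia, 1,776 liters, £356,727.36):
Base rate for 5450.52 is £3.56/liter.
Origin Merovia qualifies under the Coros–Merovia agreement and 5450.52 is covered: preferential rate Free applies instead.
Duty = £356,727.36 × 0% = £0.00.
Total = £8,548.20 + £113,921.44 + £0.00 + £0.00 = £122,469.64.

£122,469.64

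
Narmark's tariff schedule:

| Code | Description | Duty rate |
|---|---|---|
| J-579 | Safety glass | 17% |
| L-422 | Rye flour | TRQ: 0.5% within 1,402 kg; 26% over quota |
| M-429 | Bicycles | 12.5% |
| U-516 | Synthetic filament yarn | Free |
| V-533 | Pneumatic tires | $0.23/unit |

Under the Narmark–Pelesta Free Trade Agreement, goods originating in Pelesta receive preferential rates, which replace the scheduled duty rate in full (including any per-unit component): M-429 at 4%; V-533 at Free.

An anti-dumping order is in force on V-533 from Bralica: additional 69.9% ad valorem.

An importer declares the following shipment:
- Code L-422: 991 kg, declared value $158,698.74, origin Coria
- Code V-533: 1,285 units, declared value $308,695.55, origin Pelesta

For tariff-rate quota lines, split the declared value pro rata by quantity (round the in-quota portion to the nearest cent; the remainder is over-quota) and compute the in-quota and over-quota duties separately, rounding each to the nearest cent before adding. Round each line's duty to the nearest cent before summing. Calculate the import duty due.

$793.49

Line 1 (L-422, Coria, 991 kg, $158,698.74):
Code L-422 is under a tariff-rate quota (threshold 1,402 kg). Quantity 991 kg is within the quota, so the in-quota rate 0.5% applies to the full value.
Duty = $158,698.74 × 0.5% = $793.49.
Line 2 (V-533, Pelesta, 1,285 units, $308,695.55):
Base rate for V-533 is $0.23/unit.
Origin Pelesta qualifies under the Narmark–Pelesta agreement and V-533 is covered: preferential rate Free applies instead.
The additional-duty order on V-533 targets Bralica, not Pelesta; it does not apply.
Duty = $308,695.55 × 0% = $0.00.
Total = $793.49 + $0.00 = $793.49.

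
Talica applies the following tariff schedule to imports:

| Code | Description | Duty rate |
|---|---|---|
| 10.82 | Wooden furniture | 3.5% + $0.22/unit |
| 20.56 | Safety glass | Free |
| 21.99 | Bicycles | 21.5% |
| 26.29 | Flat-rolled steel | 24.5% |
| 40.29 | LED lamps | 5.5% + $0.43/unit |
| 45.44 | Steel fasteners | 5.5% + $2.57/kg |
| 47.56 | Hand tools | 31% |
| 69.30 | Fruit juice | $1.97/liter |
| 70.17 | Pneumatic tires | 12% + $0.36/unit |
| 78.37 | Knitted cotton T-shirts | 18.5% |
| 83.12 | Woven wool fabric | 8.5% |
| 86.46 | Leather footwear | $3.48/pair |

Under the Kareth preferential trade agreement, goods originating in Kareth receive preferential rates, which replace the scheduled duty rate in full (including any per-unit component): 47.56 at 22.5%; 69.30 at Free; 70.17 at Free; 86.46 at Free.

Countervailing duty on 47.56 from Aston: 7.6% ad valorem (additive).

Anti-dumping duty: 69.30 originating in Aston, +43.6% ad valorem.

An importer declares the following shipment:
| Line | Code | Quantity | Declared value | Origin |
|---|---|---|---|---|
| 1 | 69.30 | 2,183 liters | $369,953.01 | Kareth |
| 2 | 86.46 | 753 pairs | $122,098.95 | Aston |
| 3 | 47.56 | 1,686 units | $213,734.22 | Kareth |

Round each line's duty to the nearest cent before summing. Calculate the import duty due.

Line 1 (69.30, Kareth, 2,183 liters, $369,953.01):
Base rate for 69.30 is $1.97/liter.
Origin Kareth qualifies under the Talica–Kareth agreement and 69.30 is covered: preferential rate Free applies instead.
The additional-duty order on 69.30 targets Aston, not Kareth; it does not apply.
Duty = $369,953.01 × 0% = $0.00.
Line 2 (86.46, Aston, 753 pairs, $122,098.95):
Base rate for 86.46 is $3.48/pair.
86.46 has an FTA preferential rate, but origin Aston is not Kareth; base rate stands.
Duty = 753 × $3.48 = $2,620.44.
Line 3 (47.56, Kareth, 1,686 units, $213,734.22):
Base rate for 47.56 is 31%.
Origin Kareth qualifies under the Talica–Kareth agreement and 47.56 is covered: preferential rate 22.5% applies instead.
The additional-duty order on 47.56 targets Aston, not Kareth; it does not apply.
Duty = $213,734.22 × 22.5% = $48,090.20.
Total = $0.00 + $2,620.44 + $48,090.20 = $50,710.64.

$50,710.64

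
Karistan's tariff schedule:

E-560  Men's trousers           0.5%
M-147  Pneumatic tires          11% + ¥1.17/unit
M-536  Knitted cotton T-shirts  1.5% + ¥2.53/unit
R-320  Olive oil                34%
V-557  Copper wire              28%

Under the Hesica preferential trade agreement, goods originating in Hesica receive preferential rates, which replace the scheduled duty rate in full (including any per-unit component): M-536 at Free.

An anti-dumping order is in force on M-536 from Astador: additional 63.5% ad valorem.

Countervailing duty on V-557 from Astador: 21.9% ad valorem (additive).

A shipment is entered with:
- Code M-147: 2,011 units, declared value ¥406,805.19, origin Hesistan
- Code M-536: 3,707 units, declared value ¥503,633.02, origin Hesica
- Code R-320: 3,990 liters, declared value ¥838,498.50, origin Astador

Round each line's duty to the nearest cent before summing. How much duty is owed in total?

¥332,190.93

Line 1 (M-147, Hesistan, 2,011 units, ¥406,805.19):
Base rate for M-147 is 11% + ¥1.17/unit.
Duty = ¥406,805.19 × 11% + 2,011 × ¥1.17 = ¥47,101.44.
Line 2 (M-536, Hesica, 3,707 units, ¥503,633.02):
Base rate for M-536 is 1.5% + ¥2.53/unit.
Origin Hesica qualifies under the Karistan–Hesica agreement and M-536 is covered: preferential rate Free applies instead.
The additional-duty order on M-536 targets Astador, not Hesica; it does not apply.
Duty = ¥503,633.02 × 0% = ¥0.00.
Line 3 (R-320, Astador, 3,990 liters, ¥838,498.50):
Base rate for R-320 is 34%.
Duty = ¥838,498.50 × 34% = ¥285,089.49.
Total = ¥47,101.44 + ¥0.00 + ¥285,089.49 = ¥332,190.93.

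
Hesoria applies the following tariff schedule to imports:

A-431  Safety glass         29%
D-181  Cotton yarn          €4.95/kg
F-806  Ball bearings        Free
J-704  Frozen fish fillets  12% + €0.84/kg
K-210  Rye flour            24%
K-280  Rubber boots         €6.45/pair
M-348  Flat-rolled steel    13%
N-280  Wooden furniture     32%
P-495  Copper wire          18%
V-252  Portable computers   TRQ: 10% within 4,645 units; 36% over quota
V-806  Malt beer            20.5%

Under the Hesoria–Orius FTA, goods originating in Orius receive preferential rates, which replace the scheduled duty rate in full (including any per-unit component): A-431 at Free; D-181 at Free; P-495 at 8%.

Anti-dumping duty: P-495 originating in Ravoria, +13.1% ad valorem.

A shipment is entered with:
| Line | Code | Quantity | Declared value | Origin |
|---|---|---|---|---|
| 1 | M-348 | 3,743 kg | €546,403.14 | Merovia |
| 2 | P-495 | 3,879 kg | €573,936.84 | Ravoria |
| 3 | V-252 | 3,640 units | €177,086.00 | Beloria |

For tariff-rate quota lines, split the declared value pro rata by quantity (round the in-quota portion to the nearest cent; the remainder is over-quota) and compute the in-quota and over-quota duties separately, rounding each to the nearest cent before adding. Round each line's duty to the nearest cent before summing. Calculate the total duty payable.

€267,235.37

Line 1 (M-348, Merovia, 3,743 kg, €546,403.14):
Base rate for M-348 is 13%.
Duty = €546,403.14 × 13% = €71,032.41.
Line 2 (P-495, Ravoria, 3,879 kg, €573,936.84):
Base rate for P-495 is 18%.
P-495 has an FTA preferential rate, but origin Ravoria is not Orius; base rate stands.
Additional duty on P-495 from Ravoria: +13.1%. Applied ad valorem rate: 18% + 13.1% = 31.1%.
Duty = €573,936.84 × 31.1% = €178,494.36.
Line 3 (V-252, Beloria, 3,640 units, €177,086.00):
Code V-252 is under a tariff-rate quota (threshold 4,645 units). Quantity 3,640 units is within the quota, so the in-quota rate 10% applies to the full value.
Duty = €177,086.00 × 10% = €17,708.60.
Total = €71,032.41 + €178,494.36 + €17,708.60 = €267,235.37.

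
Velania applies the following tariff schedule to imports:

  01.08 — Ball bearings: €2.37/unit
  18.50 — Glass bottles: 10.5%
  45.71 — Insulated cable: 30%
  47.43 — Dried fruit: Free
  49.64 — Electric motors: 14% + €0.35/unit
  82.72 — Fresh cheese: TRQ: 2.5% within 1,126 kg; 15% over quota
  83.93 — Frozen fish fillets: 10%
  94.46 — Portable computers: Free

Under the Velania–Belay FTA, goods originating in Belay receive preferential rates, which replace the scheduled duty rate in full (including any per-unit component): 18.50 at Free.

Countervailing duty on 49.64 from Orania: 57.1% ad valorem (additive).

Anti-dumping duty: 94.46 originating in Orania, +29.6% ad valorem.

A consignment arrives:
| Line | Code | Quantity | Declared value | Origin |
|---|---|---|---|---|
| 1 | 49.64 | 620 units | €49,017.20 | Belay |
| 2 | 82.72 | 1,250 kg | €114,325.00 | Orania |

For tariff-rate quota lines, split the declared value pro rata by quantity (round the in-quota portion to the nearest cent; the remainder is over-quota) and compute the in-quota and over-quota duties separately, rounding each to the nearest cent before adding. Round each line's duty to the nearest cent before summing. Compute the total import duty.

Line 1 (49.64, Belay, 620 units, €49,017.20):
Base rate for 49.64 is 14% + €0.35/unit.
Origin Belay is the FTA partner but 49.64 is not on the preference list; base rate stands.
The additional-duty order on 49.64 targets Orania, not Belay; it does not apply.
Duty = €49,017.20 × 14% + 620 × €0.35 = €7,079.41.
Line 2 (82.72, Orania, 1,250 kg, €114,325.00):
Code 82.72 is under a tariff-rate quota (threshold 1,126 kg). In-quota: 1,126 kg at 2.5%; over-quota: 124 kg at 15%.
Pro-rata value split: in-quota = €114,325.00 × 1,126/1,250 = €102,983.96; over-quota = €114,325.00 − €102,983.96 = €11,341.04.
In-quota duty = €102,983.96 × 2.5% = €2,574.60. Over-quota duty = €11,341.04 × 15% = €1,701.16.
Line duty = €2,574.60 + €1,701.16 = €4,275.76.
Total = €7,079.41 + €4,275.76 = €11,355.17.

€11,355.17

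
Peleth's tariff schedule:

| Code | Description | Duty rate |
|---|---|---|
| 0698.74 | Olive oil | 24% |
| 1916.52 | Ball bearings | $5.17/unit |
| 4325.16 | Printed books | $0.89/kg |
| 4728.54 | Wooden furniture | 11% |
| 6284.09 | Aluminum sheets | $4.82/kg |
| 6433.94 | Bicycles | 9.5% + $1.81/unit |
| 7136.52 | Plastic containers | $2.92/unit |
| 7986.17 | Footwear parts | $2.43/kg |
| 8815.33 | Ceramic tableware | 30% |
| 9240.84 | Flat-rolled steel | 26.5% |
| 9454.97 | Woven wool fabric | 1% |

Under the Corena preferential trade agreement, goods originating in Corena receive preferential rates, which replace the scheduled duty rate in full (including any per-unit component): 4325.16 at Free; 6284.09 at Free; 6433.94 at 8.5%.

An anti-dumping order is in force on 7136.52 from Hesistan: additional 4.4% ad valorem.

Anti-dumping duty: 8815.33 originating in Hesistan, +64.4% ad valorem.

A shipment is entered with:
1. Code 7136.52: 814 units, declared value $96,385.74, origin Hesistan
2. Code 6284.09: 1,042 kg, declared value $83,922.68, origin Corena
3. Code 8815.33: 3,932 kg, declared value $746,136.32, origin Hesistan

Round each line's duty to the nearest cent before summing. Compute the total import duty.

$710,970.54

Line 1 (7136.52, Hesistan, 814 units, $96,385.74):
Base rate for 7136.52 is $2.92/unit.
Additional duty on 7136.52 from Hesistan: +4.4% ad valorem. Applied ad valorem rate = 4.4%.
Duty = $96,385.74 × 4.4% + 814 × $2.92 = $6,617.85.
Line 2 (6284.09, Corena, 1,042 kg, $83,922.68):
Base rate for 6284.09 is $4.82/kg.
Origin Corena qualifies under the Peleth–Corena agreement and 6284.09 is covered: preferential rate Free applies instead.
Duty = $83,922.68 × 0% = $0.00.
Line 3 (8815.33, Hesistan, 3,932 kg, $746,136.32):
Base rate for 8815.33 is 30%.
Additional duty on 8815.33 from Hesistan: +64.4%. Applied ad valorem rate: 30% + 64.4% = 94.4%.
Duty = $746,136.32 × 94.4% = $704,352.69.
Total = $6,617.85 + $0.00 + $704,352.69 = $710,970.54.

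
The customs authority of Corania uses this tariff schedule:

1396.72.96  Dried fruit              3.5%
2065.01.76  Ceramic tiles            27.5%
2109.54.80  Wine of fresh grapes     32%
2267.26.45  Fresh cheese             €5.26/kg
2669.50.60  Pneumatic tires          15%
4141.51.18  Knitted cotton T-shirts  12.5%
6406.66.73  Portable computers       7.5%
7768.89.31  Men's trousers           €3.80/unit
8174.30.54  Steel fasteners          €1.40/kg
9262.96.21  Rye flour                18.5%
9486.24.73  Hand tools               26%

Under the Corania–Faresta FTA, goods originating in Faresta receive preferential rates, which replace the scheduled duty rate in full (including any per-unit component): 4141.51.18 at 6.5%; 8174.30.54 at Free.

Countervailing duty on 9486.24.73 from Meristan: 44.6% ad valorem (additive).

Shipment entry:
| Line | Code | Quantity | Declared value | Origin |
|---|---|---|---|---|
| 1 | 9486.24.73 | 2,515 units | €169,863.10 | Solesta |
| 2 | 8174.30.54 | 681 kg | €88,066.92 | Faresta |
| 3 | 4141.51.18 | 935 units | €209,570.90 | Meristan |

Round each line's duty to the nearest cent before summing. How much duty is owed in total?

Line 1 (9486.24.73, Solesta, 2,515 units, €169,863.10):
Base rate for 9486.24.73 is 26%.
The additional-duty order on 9486.24.73 targets Meristan, not Solesta; it does not apply.
Duty = €169,863.10 × 26% = €44,164.41.
Line 2 (8174.30.54, Faresta, 681 kg, €88,066.92):
Base rate for 8174.30.54 is €1.40/kg.
Origin Faresta qualifies under the Corania–Faresta agreement and 8174.30.54 is covered: preferential rate Free applies instead.
Duty = €88,066.92 × 0% = €0.00.
Line 3 (4141.51.18, Meristan, 935 units, €209,570.90):
Base rate for 4141.51.18 is 12.5%.
4141.51.18 has an FTA preferential rate, but origin Meristan is not Faresta; base rate stands.
Duty = €209,570.90 × 12.5% = €26,196.36.
Total = €44,164.41 + €0.00 + €26,196.36 = €70,360.77.

€70,360.77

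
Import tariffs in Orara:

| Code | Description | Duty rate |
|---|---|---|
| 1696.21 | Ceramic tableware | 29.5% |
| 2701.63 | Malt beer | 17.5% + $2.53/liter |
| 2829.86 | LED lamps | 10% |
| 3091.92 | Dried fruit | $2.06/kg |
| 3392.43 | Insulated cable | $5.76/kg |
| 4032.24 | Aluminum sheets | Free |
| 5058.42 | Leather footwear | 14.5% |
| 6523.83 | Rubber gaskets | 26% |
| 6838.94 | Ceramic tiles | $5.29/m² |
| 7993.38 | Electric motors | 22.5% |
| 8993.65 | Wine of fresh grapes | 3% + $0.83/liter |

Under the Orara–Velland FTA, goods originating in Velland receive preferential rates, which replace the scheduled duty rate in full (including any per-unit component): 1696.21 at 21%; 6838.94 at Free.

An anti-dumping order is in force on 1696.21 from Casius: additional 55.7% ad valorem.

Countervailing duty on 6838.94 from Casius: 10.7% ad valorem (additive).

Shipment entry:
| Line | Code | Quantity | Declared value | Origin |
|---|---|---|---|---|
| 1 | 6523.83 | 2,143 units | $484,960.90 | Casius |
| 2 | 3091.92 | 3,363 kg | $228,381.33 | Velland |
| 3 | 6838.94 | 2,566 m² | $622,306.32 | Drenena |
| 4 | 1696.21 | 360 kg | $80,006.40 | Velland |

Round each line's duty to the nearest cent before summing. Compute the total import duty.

Line 1 (6523.83, Casius, 2,143 units, $484,960.90):
Base rate for 6523.83 is 26%.
Duty = $484,960.90 × 26% = $126,089.83.
Line 2 (3091.92, Velland, 3,363 kg, $228,381.33):
Base rate for 3091.92 is $2.06/kg.
Origin Velland is the FTA partner but 3091.92 is not on the preference list; base rate stands.
Duty = 3,363 × $2.06 = $6,927.78.
Line 3 (6838.94, Drenena, 2,566 m², $622,306.32):
Base rate for 6838.94 is $5.29/m².
6838.94 has an FTA preferential rate, but origin Drenena is not Velland; base rate stands.
The additional-duty order on 6838.94 targets Casius, not Drenena; it does not apply.
Duty = 2,566 × $5.29 = $13,574.14.
Line 4 (1696.21, Velland, 360 kg, $80,006.40):
Base rate for 1696.21 is 29.5%.
Origin Velland qualifies under the Orara–Velland agreement and 1696.21 is covered: preferential rate 21% applies instead.
The additional-duty order on 1696.21 targets Casius, not Velland; it does not apply.
Duty = $80,006.40 × 21% = $16,801.34.
Total = $126,089.83 + $6,927.78 + $13,574.14 + $16,801.34 = $163,393.09.

$163,393.09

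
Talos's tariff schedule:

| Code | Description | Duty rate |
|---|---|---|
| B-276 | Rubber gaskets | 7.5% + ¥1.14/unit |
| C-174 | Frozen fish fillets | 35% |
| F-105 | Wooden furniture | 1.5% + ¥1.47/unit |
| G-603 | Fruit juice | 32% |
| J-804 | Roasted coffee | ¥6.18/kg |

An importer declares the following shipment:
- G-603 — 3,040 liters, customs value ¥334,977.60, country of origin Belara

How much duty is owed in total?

¥107,192.83

Line 1 (G-603, Belara, 3,040 liters, ¥334,977.60):
Base rate for G-603 is 32%.
Duty = ¥334,977.60 × 32% = ¥107,192.83.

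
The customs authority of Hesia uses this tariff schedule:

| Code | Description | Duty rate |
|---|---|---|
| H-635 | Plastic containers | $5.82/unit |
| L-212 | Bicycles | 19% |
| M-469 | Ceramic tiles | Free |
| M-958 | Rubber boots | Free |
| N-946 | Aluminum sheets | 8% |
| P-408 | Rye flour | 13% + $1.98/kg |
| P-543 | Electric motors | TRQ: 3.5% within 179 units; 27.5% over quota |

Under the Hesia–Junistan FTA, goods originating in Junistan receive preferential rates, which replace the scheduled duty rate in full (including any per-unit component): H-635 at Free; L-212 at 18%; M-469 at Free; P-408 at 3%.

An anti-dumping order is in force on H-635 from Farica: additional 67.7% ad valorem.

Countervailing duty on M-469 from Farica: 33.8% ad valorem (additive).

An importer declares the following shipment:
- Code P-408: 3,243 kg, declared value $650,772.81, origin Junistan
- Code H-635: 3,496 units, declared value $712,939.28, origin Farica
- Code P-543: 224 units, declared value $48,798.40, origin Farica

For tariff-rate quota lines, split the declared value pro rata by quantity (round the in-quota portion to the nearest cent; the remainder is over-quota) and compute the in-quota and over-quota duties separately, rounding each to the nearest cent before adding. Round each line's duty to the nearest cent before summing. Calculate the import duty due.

Line 1 (P-408, Junistan, 3,243 kg, $650,772.81):
Base rate for P-408 is 13% + $1.98/kg.
Origin Junistan qualifies under the Hesia–Junistan agreement and P-408 is covered: preferential rate 3% applies instead.
Duty = $650,772.81 × 3% = $19,523.18.
Line 2 (H-635, Farica, 3,496 units, $712,939.28):
Base rate for H-635 is $5.82/unit.
H-635 has an FTA preferential rate, but origin Farica is not Junistan; base rate stands.
Additional duty on H-635 from Farica: +67.7% ad valorem. Applied ad valorem rate = 67.7%.
Duty = $712,939.28 × 67.7% + 3,496 × $5.82 = $503,006.61.
Line 3 (P-543, Farica, 224 units, $48,798.40):
Code P-543 is under a tariff-rate quota (threshold 179 units). In-quota: 179 units at 3.5%; over-quota: 45 units at 27.5%.
Pro-rata value split: in-quota = $48,798.40 × 179/224 = $38,995.15; over-quota = $48,798.40 − $38,995.15 = $9,803.25.
In-quota duty = $38,995.15 × 3.5% = $1,364.83. Over-quota duty = $9,803.25 × 27.5% = $2,695.89.
Line duty = $1,364.83 + $2,695.89 = $4,060.72.
Total = $19,523.18 + $503,006.61 + $4,060.72 = $526,590.51.

$526,590.51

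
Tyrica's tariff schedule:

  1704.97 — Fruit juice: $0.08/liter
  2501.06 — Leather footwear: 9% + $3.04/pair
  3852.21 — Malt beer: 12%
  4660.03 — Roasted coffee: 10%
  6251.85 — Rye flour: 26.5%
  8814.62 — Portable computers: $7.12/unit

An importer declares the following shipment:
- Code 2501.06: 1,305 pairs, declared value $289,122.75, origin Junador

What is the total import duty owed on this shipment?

Line 1 (2501.06, Junador, 1,305 pairs, $289,122.75):
Base rate for 2501.06 is 9% + $3.04/pair.
Duty = $289,122.75 × 9% + 1,305 × $3.04 = $29,988.25.

$29,988.25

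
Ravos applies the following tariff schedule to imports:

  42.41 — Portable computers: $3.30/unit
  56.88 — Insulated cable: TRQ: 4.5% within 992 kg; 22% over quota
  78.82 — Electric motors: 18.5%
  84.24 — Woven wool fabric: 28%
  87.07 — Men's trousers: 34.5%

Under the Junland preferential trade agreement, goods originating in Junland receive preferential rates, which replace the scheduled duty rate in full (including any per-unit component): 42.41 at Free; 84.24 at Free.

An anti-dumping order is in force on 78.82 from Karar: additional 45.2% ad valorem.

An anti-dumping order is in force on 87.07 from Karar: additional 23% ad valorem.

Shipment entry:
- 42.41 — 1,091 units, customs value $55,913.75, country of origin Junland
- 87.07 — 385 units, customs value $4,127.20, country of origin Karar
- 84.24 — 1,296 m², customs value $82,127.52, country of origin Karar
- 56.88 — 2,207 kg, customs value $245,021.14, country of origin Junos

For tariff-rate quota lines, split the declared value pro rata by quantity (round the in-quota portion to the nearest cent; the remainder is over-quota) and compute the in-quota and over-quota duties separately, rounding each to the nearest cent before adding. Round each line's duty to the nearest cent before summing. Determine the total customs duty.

Line 1 (42.41, Junland, 1,091 units, $55,913.75):
Base rate for 42.41 is $3.30/unit.
Origin Junland qualifies under the Ravos–Junland agreement and 42.41 is covered: preferential rate Free applies instead.
Duty = $55,913.75 × 0% = $0.00.
Line 2 (87.07, Karar, 385 units, $4,127.20):
Base rate for 87.07 is 34.5%.
Additional duty on 87.07 from Karar: +23%. Applied ad valorem rate: 34.5% + 23% = 57.5%.
Duty = $4,127.20 × 57.5% = $2,373.14.
Line 3 (84.24, Karar, 1,296 m², $82,127.52):
Base rate for 84.24 is 28%.
84.24 has an FTA preferential rate, but origin Karar is not Junland; base rate stands.
Duty = $82,127.52 × 28% = $22,995.71.
Line 4 (56.88, Junos, 2,207 kg, $245,021.14):
Code 56.88 is under a tariff-rate quota (threshold 992 kg). In-quota: 992 kg at 4.5%; over-quota: 1,215 kg at 22%.
Pro-rata value split: in-quota = $245,021.14 × 992/2,207 = $110,131.84; over-quota = $245,021.14 − $110,131.84 = $134,889.30.
In-quota duty = $110,131.84 × 4.5% = $4,955.93. Over-quota duty = $134,889.30 × 22% = $29,675.65.
Line duty = $4,955.93 + $29,675.65 = $34,631.58.
Total = $0.00 + $2,373.14 + $22,995.71 + $34,631.58 = $60,000.43.

$60,000.43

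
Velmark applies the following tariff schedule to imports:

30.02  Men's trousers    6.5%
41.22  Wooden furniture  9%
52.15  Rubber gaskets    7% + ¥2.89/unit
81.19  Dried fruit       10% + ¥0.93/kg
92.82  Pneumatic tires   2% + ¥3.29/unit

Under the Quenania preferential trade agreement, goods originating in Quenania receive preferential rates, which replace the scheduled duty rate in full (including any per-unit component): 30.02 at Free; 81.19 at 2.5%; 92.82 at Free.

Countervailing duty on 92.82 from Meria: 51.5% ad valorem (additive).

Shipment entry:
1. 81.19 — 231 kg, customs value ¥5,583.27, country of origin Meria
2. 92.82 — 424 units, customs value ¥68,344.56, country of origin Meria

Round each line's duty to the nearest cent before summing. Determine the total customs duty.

¥38,732.46

Line 1 (81.19, Meria, 231 kg, ¥5,583.27):
Base rate for 81.19 is 10% + ¥0.93/kg.
81.19 has an FTA preferential rate, but origin Meria is not Quenania; base rate stands.
Duty = ¥5,583.27 × 10% + 231 × ¥0.93 = ¥773.16.
Line 2 (92.82, Meria, 424 units, ¥68,344.56):
Base rate for 92.82 is 2% + ¥3.29/unit.
92.82 has an FTA preferential rate, but origin Meria is not Quenania; base rate stands.
Additional duty on 92.82 from Meria: +51.5%. Applied ad valorem rate: 2% + 51.5% = 53.5%.
Duty = ¥68,344.56 × 53.5% + 424 × ¥3.29 = ¥37,959.30.
Total = ¥773.16 + ¥37,959.30 = ¥38,732.46.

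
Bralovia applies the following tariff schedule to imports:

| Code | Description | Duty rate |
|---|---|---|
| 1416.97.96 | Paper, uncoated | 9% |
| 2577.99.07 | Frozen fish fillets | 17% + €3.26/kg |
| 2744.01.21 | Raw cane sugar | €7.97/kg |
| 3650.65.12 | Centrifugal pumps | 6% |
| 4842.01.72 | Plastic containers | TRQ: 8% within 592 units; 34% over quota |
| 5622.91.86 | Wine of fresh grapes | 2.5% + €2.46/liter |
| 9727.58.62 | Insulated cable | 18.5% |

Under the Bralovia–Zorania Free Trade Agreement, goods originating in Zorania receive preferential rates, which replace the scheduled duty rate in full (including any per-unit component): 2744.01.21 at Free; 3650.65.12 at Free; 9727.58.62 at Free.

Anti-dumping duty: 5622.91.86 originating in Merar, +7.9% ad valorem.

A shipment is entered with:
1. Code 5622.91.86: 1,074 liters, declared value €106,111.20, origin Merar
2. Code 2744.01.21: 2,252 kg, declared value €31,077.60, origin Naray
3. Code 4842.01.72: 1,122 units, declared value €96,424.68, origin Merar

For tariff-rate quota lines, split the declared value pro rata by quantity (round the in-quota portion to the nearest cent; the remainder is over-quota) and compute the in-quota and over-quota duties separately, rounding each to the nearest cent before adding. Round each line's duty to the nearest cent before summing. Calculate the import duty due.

Line 1 (5622.91.86, Merar, 1,074 liters, €106,111.20):
Base rate for 5622.91.86 is 2.5% + €2.46/liter.
Additional duty on 5622.91.86 from Merar: +7.9%. Applied ad valorem rate: 2.5% + 7.9% = 10.4%.
Duty = €106,111.20 × 10.4% + 1,074 × €2.46 = €13,677.60.
Line 2 (2744.01.21, Naray, 2,252 kg, €31,077.60):
Base rate for 2744.01.21 is €7.97/kg.
2744.01.21 has an FTA preferential rate, but origin Naray is not Zorania; base rate stands.
Duty = 2,252 × €7.97 = €17,948.44.
Line 3 (4842.01.72, Merar, 1,122 units, €96,424.68):
Code 4842.01.72 is under a tariff-rate quota (threshold 592 units). In-quota: 592 units at 8%; over-quota: 530 units at 34%.
Pro-rata value split: in-quota = €96,424.68 × 592/1,122 = €50,876.48; over-quota = €96,424.68 − €50,876.48 = €45,548.20.
In-quota duty = €50,876.48 × 8% = €4,070.12. Over-quota duty = €45,548.20 × 34% = €15,486.39.
Line duty = €4,070.12 + €15,486.39 = €19,556.51.
Total = €13,677.60 + €17,948.44 + €19,556.51 = €51,182.55.

€51,182.55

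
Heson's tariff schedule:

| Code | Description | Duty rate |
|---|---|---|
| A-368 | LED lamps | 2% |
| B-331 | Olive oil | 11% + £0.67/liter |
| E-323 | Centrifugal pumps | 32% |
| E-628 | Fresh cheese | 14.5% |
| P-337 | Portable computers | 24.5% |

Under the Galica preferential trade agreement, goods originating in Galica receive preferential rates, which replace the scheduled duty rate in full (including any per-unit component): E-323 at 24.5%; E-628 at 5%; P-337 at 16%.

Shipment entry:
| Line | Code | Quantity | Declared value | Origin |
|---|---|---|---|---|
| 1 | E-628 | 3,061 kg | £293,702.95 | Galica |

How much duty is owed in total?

Line 1 (E-628, Galica, 3,061 kg, £293,702.95):
Base rate for E-628 is 14.5%.
Origin Galica qualifies under the Heson–Galica agreement and E-628 is covered: preferential rate 5% applies instead.
Duty = £293,702.95 × 5% = £14,685.15.

£14,685.15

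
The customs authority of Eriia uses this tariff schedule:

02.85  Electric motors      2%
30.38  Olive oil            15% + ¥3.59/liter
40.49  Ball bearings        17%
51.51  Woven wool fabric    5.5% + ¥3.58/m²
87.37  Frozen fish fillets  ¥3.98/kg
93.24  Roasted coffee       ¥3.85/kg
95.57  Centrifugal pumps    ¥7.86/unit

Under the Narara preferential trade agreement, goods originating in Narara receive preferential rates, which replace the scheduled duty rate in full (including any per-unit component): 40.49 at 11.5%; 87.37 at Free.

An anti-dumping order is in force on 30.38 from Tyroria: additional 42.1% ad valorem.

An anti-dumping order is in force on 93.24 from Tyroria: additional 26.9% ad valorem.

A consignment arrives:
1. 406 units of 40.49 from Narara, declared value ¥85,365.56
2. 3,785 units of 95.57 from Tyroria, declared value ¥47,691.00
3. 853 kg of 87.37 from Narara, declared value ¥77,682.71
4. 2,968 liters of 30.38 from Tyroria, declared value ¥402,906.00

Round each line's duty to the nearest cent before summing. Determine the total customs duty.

¥280,281.59

Line 1 (40.49, Narara, 406 units, ¥85,365.56):
Base rate for 40.49 is 17%.
Origin Narara qualifies under the Eriia–Narara agreement and 40.49 is covered: preferential rate 11.5% applies instead.
Duty = ¥85,365.56 × 11.5% = ¥9,817.04.
Line 2 (95.57, Tyroria, 3,785 units, ¥47,691.00):
Base rate for 95.57 is ¥7.86/unit.
Duty = 3,785 × ¥7.86 = ¥29,750.10.
Line 3 (87.37, Narara, 853 kg, ¥77,682.71):
Base rate for 87.37 is ¥3.98/kg.
Origin Narara qualifies under the Eriia–Narara agreement and 87.37 is covered: preferential rate Free applies instead.
Duty = ¥77,682.71 × 0% = ¥0.00.
Line 4 (30.38, Tyroria, 2,968 liters, ¥402,906.00):
Base rate for 30.38 is 15% + ¥3.59/liter.
Additional duty on 30.38 from Tyroria: +42.1%. Applied ad valorem rate: 15% + 42.1% = 57.1%.
Duty = ¥402,906.00 × 57.1% + 2,968 × ¥3.59 = ¥240,714.45.
Total = ¥9,817.04 + ¥29,750.10 + ¥0.00 + ¥240,714.45 = ¥280,281.59.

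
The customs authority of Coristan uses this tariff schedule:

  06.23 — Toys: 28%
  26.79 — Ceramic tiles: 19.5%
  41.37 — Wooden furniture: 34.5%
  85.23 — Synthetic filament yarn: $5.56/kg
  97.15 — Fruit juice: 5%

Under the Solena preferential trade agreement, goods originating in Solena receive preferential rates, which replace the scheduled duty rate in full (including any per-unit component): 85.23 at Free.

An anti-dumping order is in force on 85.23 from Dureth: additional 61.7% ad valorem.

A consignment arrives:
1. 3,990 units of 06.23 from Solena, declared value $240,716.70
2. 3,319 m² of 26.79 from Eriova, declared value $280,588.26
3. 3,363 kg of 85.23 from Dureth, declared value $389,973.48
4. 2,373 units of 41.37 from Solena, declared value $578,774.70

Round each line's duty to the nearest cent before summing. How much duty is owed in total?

$581,104.58

Line 1 (06.23, Solena, 3,990 units, $240,716.70):
Base rate for 06.23 is 28%.
Origin Solena is the FTA partner but 06.23 is not on the preference list; base rate stands.
Duty = $240,716.70 × 28% = $67,400.68.
Line 2 (26.79, Eriova, 3,319 m², $280,588.26):
Base rate for 26.79 is 19.5%.
Duty = $280,588.26 × 19.5% = $54,714.71.
Line 3 (85.23, Dureth, 3,363 kg, $389,973.48):
Base rate for 85.23 is $5.56/kg.
85.23 has an FTA preferential rate, but origin Dureth is not Solena; base rate stands.
Additional duty on 85.23 from Dureth: +61.7% ad valorem. Applied ad valorem rate = 61.7%.
Duty = $389,973.48 × 61.7% + 3,363 × $5.56 = $259,311.92.
Line 4 (41.37, Solena, 2,373 units, $578,774.70):
Base rate for 41.37 is 34.5%.
Origin Solena is the FTA partner but 41.37 is not on the preference list; base rate stands.
Duty = $578,774.70 × 34.5% = $199,677.27.
Total = $67,400.68 + $54,714.71 + $259,311.92 + $199,677.27 = $581,104.58.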